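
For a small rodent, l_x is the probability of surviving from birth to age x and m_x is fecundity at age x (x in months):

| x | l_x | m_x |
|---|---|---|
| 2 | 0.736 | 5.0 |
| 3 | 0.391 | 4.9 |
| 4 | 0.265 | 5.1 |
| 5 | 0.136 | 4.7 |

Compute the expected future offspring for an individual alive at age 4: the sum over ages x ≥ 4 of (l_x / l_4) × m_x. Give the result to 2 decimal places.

l_4 = 0.265. Conditional survival from age 4 to x is l_x / l_4.
  x=4: (0.265/0.265) × 5.1 = 5.1000
  x=5: (0.136/0.265) × 4.7 = 2.4121
Sum = 5.1000 + 2.4121 = 7.5121

7.51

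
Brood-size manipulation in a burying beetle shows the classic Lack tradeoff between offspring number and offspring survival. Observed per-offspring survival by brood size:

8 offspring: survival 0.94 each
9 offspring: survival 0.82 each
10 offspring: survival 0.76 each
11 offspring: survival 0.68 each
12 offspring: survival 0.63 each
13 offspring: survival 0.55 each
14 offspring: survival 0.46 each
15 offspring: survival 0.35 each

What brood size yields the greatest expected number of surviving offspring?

Expected surviving offspring = c × s(c):
  c=8: 8 × 0.94 = 7.520
  c=9: 9 × 0.82 = 7.380
  c=10: 10 × 0.76 = 7.600
  c=11: 11 × 0.68 = 7.480
  c=12: 12 × 0.63 = 7.560
  c=13: 13 × 0.55 = 7.150
  c=14: 14 × 0.46 = 6.440
  c=15: 15 × 0.35 = 5.250
Maximum at c = 10 (7.600 surviving offspring).

10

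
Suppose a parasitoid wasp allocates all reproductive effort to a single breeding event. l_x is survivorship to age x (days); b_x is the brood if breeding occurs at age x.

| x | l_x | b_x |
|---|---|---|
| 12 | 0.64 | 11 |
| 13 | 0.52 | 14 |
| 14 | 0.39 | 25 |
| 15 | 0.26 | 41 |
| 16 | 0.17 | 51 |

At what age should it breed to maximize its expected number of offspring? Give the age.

Expected offspring if breeding at age x = l_x × b_x:
  age 12: 0.64 × 11 = 7.040
  age 13: 0.52 × 14 = 7.280
  age 14: 0.39 × 25 = 9.750
  age 15: 0.26 × 41 = 10.660
  age 16: 0.17 × 51 = 8.670
Maximum at age 15 (10.660).

15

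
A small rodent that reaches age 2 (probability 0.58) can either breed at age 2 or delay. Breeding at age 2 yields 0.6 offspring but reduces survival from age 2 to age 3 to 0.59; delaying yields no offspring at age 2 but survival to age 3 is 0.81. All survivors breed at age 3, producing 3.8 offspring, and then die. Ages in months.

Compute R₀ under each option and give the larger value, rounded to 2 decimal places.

breed at age 2: R₀ = 0.58 × (0.6 + 0.59 × 3.8) = 0.58 × 2.8420 = 1.6484
delay to age 3: R₀ = 0.58 × (0.81 × 3.8) = 0.58 × 3.0780 = 1.7852
Higher: delay to age 3 (1.7852).

1.79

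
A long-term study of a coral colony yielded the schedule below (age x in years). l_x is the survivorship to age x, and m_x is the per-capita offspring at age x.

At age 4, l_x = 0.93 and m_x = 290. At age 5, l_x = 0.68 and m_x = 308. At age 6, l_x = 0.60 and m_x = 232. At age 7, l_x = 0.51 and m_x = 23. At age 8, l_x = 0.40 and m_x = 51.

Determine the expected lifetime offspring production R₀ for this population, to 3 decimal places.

R₀ = Σ l_x m_x:
  age 4: 0.93 × 290 = 269.7000
  age 5: 0.68 × 308 = 209.4400
  age 6: 0.60 × 232 = 139.2000
  age 7: 0.51 × 23 = 11.7300
  age 8: 0.40 × 51 = 20.4000
R₀ = 269.7000 + 209.4400 + 139.2000 + 11.7300 + 20.4000 = 650.4700

650.470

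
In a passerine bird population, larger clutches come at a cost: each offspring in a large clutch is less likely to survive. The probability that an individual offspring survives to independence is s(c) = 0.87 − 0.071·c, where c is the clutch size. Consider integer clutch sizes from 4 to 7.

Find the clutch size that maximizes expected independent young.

Expected independent young = c × s(c):
  c=4: 4 × 0.586 = 2.344
  c=5: 5 × 0.515 = 2.575
  c=6: 6 × 0.444 = 2.664
  c=7: 7 × 0.373 = 2.611
Maximum at c = 6 (2.664 independent young).

6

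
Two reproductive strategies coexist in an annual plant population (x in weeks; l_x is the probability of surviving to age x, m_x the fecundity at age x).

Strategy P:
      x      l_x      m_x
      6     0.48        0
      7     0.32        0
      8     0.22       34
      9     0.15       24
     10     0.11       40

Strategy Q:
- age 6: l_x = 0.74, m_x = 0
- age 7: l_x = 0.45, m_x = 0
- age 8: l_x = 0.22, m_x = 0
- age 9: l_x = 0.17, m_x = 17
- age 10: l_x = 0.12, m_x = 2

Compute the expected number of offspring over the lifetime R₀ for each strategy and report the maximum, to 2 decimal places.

Strategy P: R₀ = 0.48×0 + 0.32×0 + 0.22×34 + 0.15×24 + 0.11×40 = 15.4800
Strategy Q: R₀ = 0.74×0 + 0.45×0 + 0.22×0 + 0.17×17 + 0.12×2 = 3.1300
Highest R₀: strategy P with 15.4800.

15.48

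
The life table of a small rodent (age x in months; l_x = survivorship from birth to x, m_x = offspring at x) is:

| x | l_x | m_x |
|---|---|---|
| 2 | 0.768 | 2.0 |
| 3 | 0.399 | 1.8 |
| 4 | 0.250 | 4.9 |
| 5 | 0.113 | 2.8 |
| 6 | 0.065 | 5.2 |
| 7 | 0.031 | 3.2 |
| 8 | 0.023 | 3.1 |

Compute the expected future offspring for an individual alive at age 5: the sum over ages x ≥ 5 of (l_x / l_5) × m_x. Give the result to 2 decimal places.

l_5 = 0.113. Conditional survival from age 5 to x is l_x / l_5.
  x=5: (0.113/0.113) × 2.8 = 2.8000
  x=6: (0.065/0.113) × 5.2 = 2.9912
  x=7: (0.031/0.113) × 3.2 = 0.8779
  x=8: (0.023/0.113) × 3.1 = 0.6310
Sum = 2.8000 + 2.9912 + 0.8779 + 0.6310 = 7.3000

7.30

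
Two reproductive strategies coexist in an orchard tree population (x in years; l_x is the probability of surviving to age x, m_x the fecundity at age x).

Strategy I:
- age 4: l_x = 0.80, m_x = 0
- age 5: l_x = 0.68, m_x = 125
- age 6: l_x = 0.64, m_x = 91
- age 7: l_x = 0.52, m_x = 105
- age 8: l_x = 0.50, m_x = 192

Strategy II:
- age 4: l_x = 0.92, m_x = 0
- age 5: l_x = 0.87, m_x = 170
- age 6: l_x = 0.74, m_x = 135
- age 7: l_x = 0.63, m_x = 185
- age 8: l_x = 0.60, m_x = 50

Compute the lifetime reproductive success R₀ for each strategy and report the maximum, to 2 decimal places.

394.35

Strategy I: R₀ = 0.80×0 + 0.68×125 + 0.64×91 + 0.52×105 + 0.50×192 = 293.8400
Strategy II: R₀ = 0.92×0 + 0.87×170 + 0.74×135 + 0.63×185 + 0.60×50 = 394.3500
Highest R₀: strategy II with 394.3500.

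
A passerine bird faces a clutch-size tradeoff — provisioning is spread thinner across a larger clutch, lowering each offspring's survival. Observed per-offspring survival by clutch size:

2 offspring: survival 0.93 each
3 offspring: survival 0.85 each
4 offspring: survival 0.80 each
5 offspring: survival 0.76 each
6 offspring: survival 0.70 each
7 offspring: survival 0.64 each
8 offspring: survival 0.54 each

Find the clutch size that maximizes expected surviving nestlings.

Expected surviving nestlings = c × s(c):
  c=2: 2 × 0.93 = 1.860
  c=3: 3 × 0.85 = 2.550
  c=4: 4 × 0.80 = 3.200
  c=5: 5 × 0.76 = 3.800
  c=6: 6 × 0.70 = 4.200
  c=7: 7 × 0.64 = 4.480
  c=8: 8 × 0.54 = 4.320
Maximum at c = 7 (4.480 surviving nestlings).

7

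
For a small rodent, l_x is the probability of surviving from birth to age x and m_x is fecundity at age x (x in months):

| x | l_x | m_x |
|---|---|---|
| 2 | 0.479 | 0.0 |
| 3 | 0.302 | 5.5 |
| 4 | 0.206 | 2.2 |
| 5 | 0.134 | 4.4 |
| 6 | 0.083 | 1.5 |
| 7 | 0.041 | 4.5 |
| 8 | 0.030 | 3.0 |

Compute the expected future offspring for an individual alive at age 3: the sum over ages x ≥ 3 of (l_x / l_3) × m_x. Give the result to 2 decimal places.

l_3 = 0.302. Conditional survival from age 3 to x is l_x / l_3.
  x=3: (0.302/0.302) × 5.5 = 5.5000
  x=4: (0.206/0.302) × 2.2 = 1.5007
  x=5: (0.134/0.302) × 4.4 = 1.9523
  x=6: (0.083/0.302) × 1.5 = 0.4123
  x=7: (0.041/0.302) × 4.5 = 0.6109
  x=8: (0.030/0.302) × 3.0 = 0.2980
Sum = 5.5000 + 1.5007 + 1.9523 + 0.4123 + 0.6109 + 0.2980 = 10.2742

10.27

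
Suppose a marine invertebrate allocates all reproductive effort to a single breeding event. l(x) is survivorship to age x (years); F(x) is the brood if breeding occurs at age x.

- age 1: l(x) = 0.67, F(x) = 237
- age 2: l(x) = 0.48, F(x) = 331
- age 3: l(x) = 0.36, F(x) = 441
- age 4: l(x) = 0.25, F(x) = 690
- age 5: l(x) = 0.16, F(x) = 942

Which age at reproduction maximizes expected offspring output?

Expected offspring if breeding at age x = l(x) × F(x):
  age 1: 0.67 × 237 = 158.790
  age 2: 0.48 × 331 = 158.880
  age 3: 0.36 × 441 = 158.760
  age 4: 0.25 × 690 = 172.500
  age 5: 0.16 × 942 = 150.720
Maximum at age 4 (172.500).

4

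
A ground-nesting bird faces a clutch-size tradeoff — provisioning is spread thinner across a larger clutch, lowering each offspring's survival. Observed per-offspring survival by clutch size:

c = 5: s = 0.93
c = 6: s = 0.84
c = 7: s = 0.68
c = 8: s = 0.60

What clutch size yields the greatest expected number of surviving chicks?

6

Expected surviving chicks = c × s(c):
  c=5: 5 × 0.93 = 4.650
  c=6: 6 × 0.84 = 5.040
  c=7: 7 × 0.68 = 4.760
  c=8: 8 × 0.60 = 4.800
Maximum at c = 6 (5.040 surviving chicks).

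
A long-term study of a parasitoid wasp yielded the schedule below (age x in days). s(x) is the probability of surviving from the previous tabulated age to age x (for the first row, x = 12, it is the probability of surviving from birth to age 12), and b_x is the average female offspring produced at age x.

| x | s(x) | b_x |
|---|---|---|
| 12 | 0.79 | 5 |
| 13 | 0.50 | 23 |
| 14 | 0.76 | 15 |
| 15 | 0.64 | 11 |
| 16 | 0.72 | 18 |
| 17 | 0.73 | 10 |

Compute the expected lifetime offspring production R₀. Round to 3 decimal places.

23.151

Survivorship from birth: l_x = s_12·s_13·…·s_x.
  l_12 = 0.79000
  l_13 = 0.39500
  l_14 = 0.30020
  l_15 = 0.19213
  l_16 = 0.13833
  l_17 = 0.10098
R₀ = Σ l_x b_x:
  age 12: 0.79000 × 5 = 3.9500
  age 13: 0.39500 × 23 = 9.0850
  age 14: 0.30020 × 15 = 4.5030
  age 15: 0.19213 × 11 = 2.1134
  age 16: 0.13833 × 18 = 2.4899
  age 17: 0.10098 × 10 = 1.0098
R₀ = 3.9500 + 9.0850 + 4.5030 + 2.1134 + 2.4899 + 1.0098 = 23.1512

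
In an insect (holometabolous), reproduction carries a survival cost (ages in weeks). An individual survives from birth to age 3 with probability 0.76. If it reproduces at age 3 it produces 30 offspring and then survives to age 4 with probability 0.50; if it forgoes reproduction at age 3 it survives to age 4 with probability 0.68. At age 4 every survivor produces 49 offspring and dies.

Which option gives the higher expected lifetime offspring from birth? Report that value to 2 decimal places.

breed at age 3: R₀ = 0.76 × (30 + 0.50 × 49) = 0.76 × 54.5000 = 41.4200
delay to age 4: R₀ = 0.76 × (0.68 × 49) = 0.76 × 33.3200 = 25.3232
Higher: breed at age 3 (41.4200).

41.42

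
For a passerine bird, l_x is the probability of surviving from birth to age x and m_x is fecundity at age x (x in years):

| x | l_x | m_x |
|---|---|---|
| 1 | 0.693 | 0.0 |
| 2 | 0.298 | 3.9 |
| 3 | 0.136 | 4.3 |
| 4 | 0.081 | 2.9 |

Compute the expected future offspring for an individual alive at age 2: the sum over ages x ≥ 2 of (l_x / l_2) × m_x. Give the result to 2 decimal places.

6.65

l_2 = 0.298. Conditional survival from age 2 to x is l_x / l_2.
  x=2: (0.298/0.298) × 3.9 = 3.9000
  x=3: (0.136/0.298) × 4.3 = 1.9624
  x=4: (0.081/0.298) × 2.9 = 0.7883
Sum = 3.9000 + 1.9624 + 0.7883 = 6.6507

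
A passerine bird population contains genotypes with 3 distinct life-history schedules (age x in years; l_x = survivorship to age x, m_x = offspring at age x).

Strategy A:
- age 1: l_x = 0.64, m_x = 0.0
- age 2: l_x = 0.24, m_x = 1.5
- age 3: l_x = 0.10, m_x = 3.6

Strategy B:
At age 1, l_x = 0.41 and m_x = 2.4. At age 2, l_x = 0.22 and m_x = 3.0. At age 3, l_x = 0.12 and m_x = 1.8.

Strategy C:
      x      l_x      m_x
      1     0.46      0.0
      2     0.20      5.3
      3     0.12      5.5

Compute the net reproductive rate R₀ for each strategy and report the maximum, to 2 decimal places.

Strategy A: R₀ = 0.64×0.0 + 0.24×1.5 + 0.10×3.6 = 0.7200
Strategy B: R₀ = 0.41×2.4 + 0.22×3.0 + 0.12×1.8 = 1.8600
Strategy C: R₀ = 0.46×0.0 + 0.20×5.3 + 0.12×5.5 = 1.7200
Highest R₀: strategy B with 1.8600.

1.86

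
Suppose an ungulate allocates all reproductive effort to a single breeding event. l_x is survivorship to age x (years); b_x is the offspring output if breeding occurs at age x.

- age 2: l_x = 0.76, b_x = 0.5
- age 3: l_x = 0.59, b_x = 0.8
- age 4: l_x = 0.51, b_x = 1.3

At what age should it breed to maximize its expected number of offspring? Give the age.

4

Expected offspring if breeding at age x = l_x × b_x:
  age 2: 0.76 × 0.5 = 0.380
  age 3: 0.59 × 0.8 = 0.472
  age 4: 0.51 × 1.3 = 0.663
Maximum at age 4 (0.663).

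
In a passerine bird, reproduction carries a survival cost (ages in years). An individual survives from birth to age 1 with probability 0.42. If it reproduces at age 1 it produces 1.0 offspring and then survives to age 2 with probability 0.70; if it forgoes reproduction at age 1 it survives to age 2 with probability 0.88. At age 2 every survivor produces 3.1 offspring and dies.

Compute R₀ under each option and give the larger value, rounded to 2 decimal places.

breed at age 1: R₀ = 0.42 × (1.0 + 0.70 × 3.1) = 0.42 × 3.1700 = 1.3314
delay to age 2: R₀ = 0.42 × (0.88 × 3.1) = 0.42 × 2.7280 = 1.1458
Higher: breed at age 1 (1.3314).

1.33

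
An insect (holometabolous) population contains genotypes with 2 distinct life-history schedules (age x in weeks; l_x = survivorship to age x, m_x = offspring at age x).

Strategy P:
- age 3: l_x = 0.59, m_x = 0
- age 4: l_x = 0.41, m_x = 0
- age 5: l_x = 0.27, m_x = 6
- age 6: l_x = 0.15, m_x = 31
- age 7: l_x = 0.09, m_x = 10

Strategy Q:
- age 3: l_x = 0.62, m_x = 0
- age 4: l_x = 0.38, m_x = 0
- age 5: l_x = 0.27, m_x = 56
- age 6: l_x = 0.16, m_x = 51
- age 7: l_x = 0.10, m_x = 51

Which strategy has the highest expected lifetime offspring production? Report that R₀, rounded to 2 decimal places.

28.38

Strategy P: R₀ = 0.59×0 + 0.41×0 + 0.27×6 + 0.15×31 + 0.09×10 = 7.1700
Strategy Q: R₀ = 0.62×0 + 0.38×0 + 0.27×56 + 0.16×51 + 0.10×51 = 28.3800
Highest R₀: strategy Q with 28.3800.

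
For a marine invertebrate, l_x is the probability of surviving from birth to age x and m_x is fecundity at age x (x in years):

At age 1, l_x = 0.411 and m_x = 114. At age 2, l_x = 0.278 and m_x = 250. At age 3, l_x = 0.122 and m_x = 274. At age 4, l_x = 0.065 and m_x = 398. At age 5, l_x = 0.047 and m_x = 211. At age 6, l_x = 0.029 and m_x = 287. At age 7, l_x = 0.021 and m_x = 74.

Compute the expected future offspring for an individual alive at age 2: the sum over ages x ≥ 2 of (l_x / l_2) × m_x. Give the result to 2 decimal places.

l_2 = 0.278. Conditional survival from age 2 to x is l_x / l_2.
  x=2: (0.278/0.278) × 250 = 250.0000
  x=3: (0.122/0.278) × 274 = 120.2446
  x=4: (0.065/0.278) × 398 = 93.0576
  x=5: (0.047/0.278) × 211 = 35.6727
  x=6: (0.029/0.278) × 287 = 29.9388
  x=7: (0.021/0.278) × 74 = 5.5899
Sum = 250.0000 + 120.2446 + 93.0576 + 35.6727 + 29.9388 + 5.5899 = 534.5036

534.50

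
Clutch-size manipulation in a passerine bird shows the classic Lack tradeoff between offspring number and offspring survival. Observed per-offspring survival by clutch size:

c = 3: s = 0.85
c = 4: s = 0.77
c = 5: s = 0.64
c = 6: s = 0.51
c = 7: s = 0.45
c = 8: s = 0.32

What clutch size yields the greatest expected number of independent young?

Expected independent young = c × s(c):
  c=3: 3 × 0.85 = 2.550
  c=4: 4 × 0.77 = 3.080
  c=5: 5 × 0.64 = 3.200
  c=6: 6 × 0.51 = 3.060
  c=7: 7 × 0.45 = 3.150
  c=8: 8 × 0.32 = 2.560
Maximum at c = 5 (3.200 independent young).

5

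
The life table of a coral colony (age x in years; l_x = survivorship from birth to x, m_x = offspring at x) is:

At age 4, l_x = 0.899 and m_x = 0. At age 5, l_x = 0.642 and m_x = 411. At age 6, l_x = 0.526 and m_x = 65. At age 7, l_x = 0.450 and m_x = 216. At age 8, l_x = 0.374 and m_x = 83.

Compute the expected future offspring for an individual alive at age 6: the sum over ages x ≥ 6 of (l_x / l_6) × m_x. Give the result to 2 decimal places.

l_6 = 0.526. Conditional survival from age 6 to x is l_x / l_6.
  x=6: (0.526/0.526) × 65 = 65.0000
  x=7: (0.450/0.526) × 216 = 184.7909
  x=8: (0.374/0.526) × 83 = 59.0152
Sum = 65.0000 + 184.7909 + 59.0152 = 308.8061

308.81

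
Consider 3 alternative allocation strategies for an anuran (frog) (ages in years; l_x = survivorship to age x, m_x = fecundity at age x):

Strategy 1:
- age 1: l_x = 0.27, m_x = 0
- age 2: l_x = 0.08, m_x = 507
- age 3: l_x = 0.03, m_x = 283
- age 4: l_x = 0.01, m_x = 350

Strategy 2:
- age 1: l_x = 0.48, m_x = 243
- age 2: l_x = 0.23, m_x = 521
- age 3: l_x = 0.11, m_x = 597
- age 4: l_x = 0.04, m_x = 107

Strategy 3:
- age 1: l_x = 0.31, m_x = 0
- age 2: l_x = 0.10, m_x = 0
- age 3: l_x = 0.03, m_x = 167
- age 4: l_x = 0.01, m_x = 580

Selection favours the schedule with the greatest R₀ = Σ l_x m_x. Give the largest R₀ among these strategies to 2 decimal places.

306.42

Strategy 1: R₀ = 0.27×0 + 0.08×507 + 0.03×283 + 0.01×350 = 52.5500
Strategy 2: R₀ = 0.48×243 + 0.23×521 + 0.11×597 + 0.04×107 = 306.4200
Strategy 3: R₀ = 0.31×0 + 0.10×0 + 0.03×167 + 0.01×580 = 10.8100
Highest R₀: strategy 2 with 306.4200.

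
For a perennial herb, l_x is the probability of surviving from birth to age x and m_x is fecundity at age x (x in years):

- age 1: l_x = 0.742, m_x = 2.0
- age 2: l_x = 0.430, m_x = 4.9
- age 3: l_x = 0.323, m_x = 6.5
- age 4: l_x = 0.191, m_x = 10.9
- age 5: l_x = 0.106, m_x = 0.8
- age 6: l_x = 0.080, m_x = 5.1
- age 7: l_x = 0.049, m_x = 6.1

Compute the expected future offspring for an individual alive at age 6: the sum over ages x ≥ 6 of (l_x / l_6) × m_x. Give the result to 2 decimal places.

l_6 = 0.080. Conditional survival from age 6 to x is l_x / l_6.
  x=6: (0.080/0.080) × 5.1 = 5.1000
  x=7: (0.049/0.080) × 6.1 = 3.7363
Sum = 5.1000 + 3.7363 = 8.8362

8.84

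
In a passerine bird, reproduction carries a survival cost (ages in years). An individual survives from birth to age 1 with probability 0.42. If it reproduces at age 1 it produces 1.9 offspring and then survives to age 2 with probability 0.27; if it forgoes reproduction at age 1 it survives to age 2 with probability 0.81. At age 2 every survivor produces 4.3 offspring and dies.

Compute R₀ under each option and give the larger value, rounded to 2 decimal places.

1.46

breed at age 1: R₀ = 0.42 × (1.9 + 0.27 × 4.3) = 0.42 × 3.0610 = 1.2856
delay to age 2: R₀ = 0.42 × (0.81 × 4.3) = 0.42 × 3.4830 = 1.4629
Higher: delay to age 2 (1.4629).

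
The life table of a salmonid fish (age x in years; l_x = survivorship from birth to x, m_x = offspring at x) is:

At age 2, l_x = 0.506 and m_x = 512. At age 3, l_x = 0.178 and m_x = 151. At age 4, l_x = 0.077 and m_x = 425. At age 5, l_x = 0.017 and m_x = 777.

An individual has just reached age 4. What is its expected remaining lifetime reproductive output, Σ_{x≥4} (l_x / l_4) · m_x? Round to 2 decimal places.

l_4 = 0.077. Conditional survival from age 4 to x is l_x / l_4.
  x=4: (0.077/0.077) × 425 = 425.0000
  x=5: (0.017/0.077) × 777 = 171.5455
Sum = 425.0000 + 171.5455 = 596.5455

596.55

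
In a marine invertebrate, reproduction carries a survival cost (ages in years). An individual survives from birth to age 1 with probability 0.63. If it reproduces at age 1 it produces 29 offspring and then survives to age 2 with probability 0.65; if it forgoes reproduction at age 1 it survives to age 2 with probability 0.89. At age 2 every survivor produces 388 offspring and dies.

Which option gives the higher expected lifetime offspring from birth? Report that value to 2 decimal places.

breed at age 1: R₀ = 0.63 × (29 + 0.65 × 388) = 0.63 × 281.2000 = 177.1560
delay to age 2: R₀ = 0.63 × (0.89 × 388) = 0.63 × 345.3200 = 217.5516
Higher: delay to age 2 (217.5516).

217.55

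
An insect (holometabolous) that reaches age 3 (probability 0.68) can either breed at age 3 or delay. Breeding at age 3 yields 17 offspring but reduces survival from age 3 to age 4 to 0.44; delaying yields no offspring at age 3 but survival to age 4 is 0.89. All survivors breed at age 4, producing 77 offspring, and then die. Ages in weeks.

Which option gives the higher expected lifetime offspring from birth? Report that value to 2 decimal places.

46.60

breed at age 3: R₀ = 0.68 × (17 + 0.44 × 77) = 0.68 × 50.8800 = 34.5984
delay to age 4: R₀ = 0.68 × (0.89 × 77) = 0.68 × 68.5300 = 46.6004
Higher: delay to age 4 (46.6004).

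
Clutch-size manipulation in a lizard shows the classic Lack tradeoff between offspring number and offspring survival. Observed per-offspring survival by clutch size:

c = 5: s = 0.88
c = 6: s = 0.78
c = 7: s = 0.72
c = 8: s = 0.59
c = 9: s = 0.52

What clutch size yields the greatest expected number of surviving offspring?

7

Expected surviving offspring = c × s(c):
  c=5: 5 × 0.88 = 4.400
  c=6: 6 × 0.78 = 4.680
  c=7: 7 × 0.72 = 5.040
  c=8: 8 × 0.59 = 4.720
  c=9: 9 × 0.52 = 4.680
Maximum at c = 7 (5.040 surviving offspring).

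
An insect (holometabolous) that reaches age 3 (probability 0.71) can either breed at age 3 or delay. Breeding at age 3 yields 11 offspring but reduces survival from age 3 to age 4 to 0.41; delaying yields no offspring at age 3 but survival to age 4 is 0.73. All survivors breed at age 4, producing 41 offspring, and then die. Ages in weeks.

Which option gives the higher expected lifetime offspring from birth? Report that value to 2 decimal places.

breed at age 3: R₀ = 0.71 × (11 + 0.41 × 41) = 0.71 × 27.8100 = 19.7451
delay to age 4: R₀ = 0.71 × (0.73 × 41) = 0.71 × 29.9300 = 21.2503
Higher: delay to age 4 (21.2503).

21.25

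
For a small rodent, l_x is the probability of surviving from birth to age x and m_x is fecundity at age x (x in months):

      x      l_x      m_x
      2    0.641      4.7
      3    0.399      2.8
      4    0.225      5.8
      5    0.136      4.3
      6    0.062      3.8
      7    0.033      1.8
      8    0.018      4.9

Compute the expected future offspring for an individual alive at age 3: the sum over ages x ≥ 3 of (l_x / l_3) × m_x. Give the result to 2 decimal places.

l_3 = 0.399. Conditional survival from age 3 to x is l_x / l_3.
  x=3: (0.399/0.399) × 2.8 = 2.8000
  x=4: (0.225/0.399) × 5.8 = 3.2707
  x=5: (0.136/0.399) × 4.3 = 1.4657
  x=6: (0.062/0.399) × 3.8 = 0.5905
  x=7: (0.033/0.399) × 1.8 = 0.1489
  x=8: (0.018/0.399) × 4.9 = 0.2211
Sum = 2.8000 + 3.2707 + 1.4657 + 0.5905 + 0.1489 + 0.2211 = 8.4967

8.50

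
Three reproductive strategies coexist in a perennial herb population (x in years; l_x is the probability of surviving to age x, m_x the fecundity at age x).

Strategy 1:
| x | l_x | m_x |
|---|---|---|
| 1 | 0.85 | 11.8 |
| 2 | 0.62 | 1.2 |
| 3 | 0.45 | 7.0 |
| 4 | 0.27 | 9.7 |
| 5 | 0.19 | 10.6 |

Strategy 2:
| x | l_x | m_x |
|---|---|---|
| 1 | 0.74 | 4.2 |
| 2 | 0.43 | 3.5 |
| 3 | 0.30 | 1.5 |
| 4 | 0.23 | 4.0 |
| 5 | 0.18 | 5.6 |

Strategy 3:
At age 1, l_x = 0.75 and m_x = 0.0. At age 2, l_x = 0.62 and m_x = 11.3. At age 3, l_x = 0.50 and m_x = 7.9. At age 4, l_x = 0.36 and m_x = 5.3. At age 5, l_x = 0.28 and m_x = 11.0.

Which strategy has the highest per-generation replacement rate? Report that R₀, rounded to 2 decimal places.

Strategy 1: R₀ = 0.85×11.8 + 0.62×1.2 + 0.45×7.0 + 0.27×9.7 + 0.19×10.6 = 18.5570
Strategy 2: R₀ = 0.74×4.2 + 0.43×3.5 + 0.30×1.5 + 0.23×4.0 + 0.18×5.6 = 6.9910
Strategy 3: R₀ = 0.75×0.0 + 0.62×11.3 + 0.50×7.9 + 0.36×5.3 + 0.28×11.0 = 15.9440
Highest R₀: strategy 1 with 18.5570.

18.56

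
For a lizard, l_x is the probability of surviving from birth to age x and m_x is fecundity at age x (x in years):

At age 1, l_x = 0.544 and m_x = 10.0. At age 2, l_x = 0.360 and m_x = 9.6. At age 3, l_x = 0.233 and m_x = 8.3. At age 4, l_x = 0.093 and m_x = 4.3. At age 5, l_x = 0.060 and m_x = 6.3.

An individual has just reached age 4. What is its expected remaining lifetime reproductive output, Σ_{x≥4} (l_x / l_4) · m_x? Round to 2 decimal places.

l_4 = 0.093. Conditional survival from age 4 to x is l_x / l_4.
  x=4: (0.093/0.093) × 4.3 = 4.3000
  x=5: (0.060/0.093) × 6.3 = 4.0645
Sum = 4.3000 + 4.0645 = 8.3645

8.36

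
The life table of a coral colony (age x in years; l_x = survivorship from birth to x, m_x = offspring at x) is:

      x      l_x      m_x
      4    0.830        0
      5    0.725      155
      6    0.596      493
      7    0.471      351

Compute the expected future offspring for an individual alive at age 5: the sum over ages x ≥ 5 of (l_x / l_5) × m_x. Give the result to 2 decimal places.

l_5 = 0.725. Conditional survival from age 5 to x is l_x / l_5.
  x=5: (0.725/0.725) × 155 = 155.0000
  x=6: (0.596/0.725) × 493 = 405.2800
  x=7: (0.471/0.725) × 351 = 228.0290
Sum = 155.0000 + 405.2800 + 228.0290 = 788.3090

788.31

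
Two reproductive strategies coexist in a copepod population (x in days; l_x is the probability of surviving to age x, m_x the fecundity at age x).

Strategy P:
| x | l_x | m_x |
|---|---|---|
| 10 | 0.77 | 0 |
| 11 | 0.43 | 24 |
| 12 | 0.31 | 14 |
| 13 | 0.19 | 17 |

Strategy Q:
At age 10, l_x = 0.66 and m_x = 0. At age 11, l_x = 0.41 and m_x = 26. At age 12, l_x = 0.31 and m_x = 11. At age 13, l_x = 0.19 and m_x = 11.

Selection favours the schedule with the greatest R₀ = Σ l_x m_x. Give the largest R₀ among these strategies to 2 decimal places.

17.89

Strategy P: R₀ = 0.77×0 + 0.43×24 + 0.31×14 + 0.19×17 = 17.8900
Strategy Q: R₀ = 0.66×0 + 0.41×26 + 0.31×11 + 0.19×11 = 16.1600
Highest R₀: strategy P with 17.8900.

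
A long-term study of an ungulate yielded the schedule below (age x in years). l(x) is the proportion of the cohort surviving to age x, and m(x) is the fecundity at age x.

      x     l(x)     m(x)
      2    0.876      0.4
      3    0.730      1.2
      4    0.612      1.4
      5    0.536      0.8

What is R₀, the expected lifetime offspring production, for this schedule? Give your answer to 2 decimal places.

R₀ = Σ l(x) m(x):
  age 2: 0.876 × 0.4 = 0.3504
  age 3: 0.730 × 1.2 = 0.8760
  age 4: 0.612 × 1.4 = 0.8568
  age 5: 0.536 × 0.8 = 0.4288
R₀ = 0.3504 + 0.8760 + 0.8568 + 0.4288 = 2.5120

2.51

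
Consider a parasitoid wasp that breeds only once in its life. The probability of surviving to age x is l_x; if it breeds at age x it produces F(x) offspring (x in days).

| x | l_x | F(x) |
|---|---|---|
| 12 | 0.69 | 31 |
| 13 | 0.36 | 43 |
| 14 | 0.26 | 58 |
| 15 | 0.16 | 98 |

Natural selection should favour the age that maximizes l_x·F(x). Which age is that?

Expected offspring if breeding at age x = l_x × F(x):
  age 12: 0.69 × 31 = 21.390
  age 13: 0.36 × 43 = 15.480
  age 14: 0.26 × 58 = 15.080
  age 15: 0.16 × 98 = 15.680
Maximum at age 12 (21.390).

12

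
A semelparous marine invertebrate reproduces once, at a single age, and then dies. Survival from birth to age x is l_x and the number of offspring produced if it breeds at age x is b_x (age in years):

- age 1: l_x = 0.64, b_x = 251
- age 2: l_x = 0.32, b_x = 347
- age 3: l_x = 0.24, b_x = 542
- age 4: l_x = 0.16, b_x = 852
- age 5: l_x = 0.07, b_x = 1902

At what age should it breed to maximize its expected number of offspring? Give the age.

Expected offspring if breeding at age x = l_x × b_x:
  age 1: 0.64 × 251 = 160.640
  age 2: 0.32 × 347 = 111.040
  age 3: 0.24 × 542 = 130.080
  age 4: 0.16 × 852 = 136.320
  age 5: 0.07 × 1902 = 133.140
Maximum at age 1 (160.640).

1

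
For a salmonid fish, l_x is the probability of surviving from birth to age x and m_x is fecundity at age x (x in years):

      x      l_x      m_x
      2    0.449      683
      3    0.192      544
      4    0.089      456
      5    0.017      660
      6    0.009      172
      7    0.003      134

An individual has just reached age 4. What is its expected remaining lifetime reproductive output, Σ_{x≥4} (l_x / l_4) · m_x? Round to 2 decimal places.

l_4 = 0.089. Conditional survival from age 4 to x is l_x / l_4.
  x=4: (0.089/0.089) × 456 = 456.0000
  x=5: (0.017/0.089) × 660 = 126.0674
  x=6: (0.009/0.089) × 172 = 17.3933
  x=7: (0.003/0.089) × 134 = 4.5169
Sum = 456.0000 + 126.0674 + 17.3933 + 4.5169 = 603.9775

603.98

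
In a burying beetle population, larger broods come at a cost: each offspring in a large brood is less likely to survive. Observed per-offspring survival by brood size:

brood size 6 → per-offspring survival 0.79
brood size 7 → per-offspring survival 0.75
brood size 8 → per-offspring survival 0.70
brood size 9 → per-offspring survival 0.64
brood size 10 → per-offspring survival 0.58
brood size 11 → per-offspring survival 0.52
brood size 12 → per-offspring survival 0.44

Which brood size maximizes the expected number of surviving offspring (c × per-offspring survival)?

Expected surviving offspring = c × s(c):
  c=6: 6 × 0.79 = 4.740
  c=7: 7 × 0.75 = 5.250
  c=8: 8 × 0.70 = 5.600
  c=9: 9 × 0.64 = 5.760
  c=10: 10 × 0.58 = 5.800
  c=11: 11 × 0.52 = 5.720
  c=12: 12 × 0.44 = 5.280
Maximum at c = 10 (5.800 surviving offspring).

10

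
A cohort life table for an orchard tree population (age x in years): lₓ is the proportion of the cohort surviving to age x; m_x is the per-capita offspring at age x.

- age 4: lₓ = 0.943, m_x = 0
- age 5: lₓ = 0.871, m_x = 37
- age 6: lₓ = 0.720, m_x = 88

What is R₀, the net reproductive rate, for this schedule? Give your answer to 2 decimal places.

95.59

R₀ = Σ lₓ m_x:
  age 4: 0.943 × 0 = 0.0000
  age 5: 0.871 × 37 = 32.2270
  age 6: 0.720 × 88 = 63.3600
R₀ = 0.0000 + 32.2270 + 63.3600 = 95.5870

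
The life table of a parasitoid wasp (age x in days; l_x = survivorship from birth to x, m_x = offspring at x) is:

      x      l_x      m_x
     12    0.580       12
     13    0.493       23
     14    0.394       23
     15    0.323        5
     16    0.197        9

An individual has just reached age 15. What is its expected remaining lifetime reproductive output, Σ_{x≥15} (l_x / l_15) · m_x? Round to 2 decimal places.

l_15 = 0.323. Conditional survival from age 15 to x is l_x / l_15.
  x=15: (0.323/0.323) × 5 = 5.0000
  x=16: (0.197/0.323) × 9 = 5.4892
Sum = 5.0000 + 5.4892 = 10.4892

10.49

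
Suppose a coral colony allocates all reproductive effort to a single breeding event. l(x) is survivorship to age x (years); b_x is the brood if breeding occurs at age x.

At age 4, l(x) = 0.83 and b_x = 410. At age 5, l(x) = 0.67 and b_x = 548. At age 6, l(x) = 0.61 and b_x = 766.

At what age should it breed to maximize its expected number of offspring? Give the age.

6

Expected offspring if breeding at age x = l(x) × b_x:
  age 4: 0.83 × 410 = 340.300
  age 5: 0.67 × 548 = 367.160
  age 6: 0.61 × 766 = 467.260
Maximum at age 6 (467.260).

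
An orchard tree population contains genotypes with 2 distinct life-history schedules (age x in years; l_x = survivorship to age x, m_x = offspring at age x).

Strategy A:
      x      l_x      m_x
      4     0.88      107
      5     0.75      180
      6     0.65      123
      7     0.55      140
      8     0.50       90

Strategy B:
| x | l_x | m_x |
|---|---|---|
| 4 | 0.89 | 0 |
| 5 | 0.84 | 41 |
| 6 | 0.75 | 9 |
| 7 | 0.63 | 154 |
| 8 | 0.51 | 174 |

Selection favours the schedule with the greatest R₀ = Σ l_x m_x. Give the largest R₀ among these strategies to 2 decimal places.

Strategy A: R₀ = 0.88×107 + 0.75×180 + 0.65×123 + 0.55×140 + 0.50×90 = 431.1100
Strategy B: R₀ = 0.89×0 + 0.84×41 + 0.75×9 + 0.63×154 + 0.51×174 = 226.9500
Highest R₀: strategy A with 431.1100.

431.11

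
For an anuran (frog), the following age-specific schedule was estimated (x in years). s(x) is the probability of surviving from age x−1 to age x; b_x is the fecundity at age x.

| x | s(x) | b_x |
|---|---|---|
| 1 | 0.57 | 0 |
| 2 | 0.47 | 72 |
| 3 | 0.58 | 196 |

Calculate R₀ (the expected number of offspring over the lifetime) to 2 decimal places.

Survivorship from birth: l_x = s_1·s_2·…·s_x.
  l_1 = 0.57000
  l_2 = 0.26790
  l_3 = 0.15538
R₀ = Σ l_x b_x:
  age 1: 0.57000 × 0 = 0.0000
  age 2: 0.26790 × 72 = 19.2888
  age 3: 0.15538 × 196 = 30.4545
R₀ = 0.0000 + 19.2888 + 30.4545 = 49.7433

49.74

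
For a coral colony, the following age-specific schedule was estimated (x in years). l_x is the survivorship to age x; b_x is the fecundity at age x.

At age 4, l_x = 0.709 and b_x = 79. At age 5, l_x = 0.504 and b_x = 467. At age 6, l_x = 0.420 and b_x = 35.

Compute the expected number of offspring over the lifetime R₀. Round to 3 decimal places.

R₀ = Σ l_x b_x:
  age 4: 0.709 × 79 = 56.0110
  age 5: 0.504 × 467 = 235.3680
  age 6: 0.420 × 35 = 14.7000
R₀ = 56.0110 + 235.3680 + 14.7000 = 306.0790

306.079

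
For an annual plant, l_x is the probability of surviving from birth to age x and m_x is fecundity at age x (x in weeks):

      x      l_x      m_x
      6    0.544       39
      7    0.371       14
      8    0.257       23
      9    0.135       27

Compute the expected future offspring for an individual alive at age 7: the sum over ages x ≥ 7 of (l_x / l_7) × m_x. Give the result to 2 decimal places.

39.76

l_7 = 0.371. Conditional survival from age 7 to x is l_x / l_7.
  x=7: (0.371/0.371) × 14 = 14.0000
  x=8: (0.257/0.371) × 23 = 15.9326
  x=9: (0.135/0.371) × 27 = 9.8248
Sum = 14.0000 + 15.9326 + 9.8248 = 39.7574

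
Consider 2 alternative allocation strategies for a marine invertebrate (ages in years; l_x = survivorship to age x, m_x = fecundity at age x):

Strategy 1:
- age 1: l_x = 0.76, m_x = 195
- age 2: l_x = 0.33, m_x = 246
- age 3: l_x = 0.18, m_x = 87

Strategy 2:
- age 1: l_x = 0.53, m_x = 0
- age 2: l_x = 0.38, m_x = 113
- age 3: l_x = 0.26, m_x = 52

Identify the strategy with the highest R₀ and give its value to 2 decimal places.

245.04

Strategy 1: R₀ = 0.76×195 + 0.33×246 + 0.18×87 = 245.0400
Strategy 2: R₀ = 0.53×0 + 0.38×113 + 0.26×52 = 56.4600
Highest R₀: strategy 1 with 245.0400.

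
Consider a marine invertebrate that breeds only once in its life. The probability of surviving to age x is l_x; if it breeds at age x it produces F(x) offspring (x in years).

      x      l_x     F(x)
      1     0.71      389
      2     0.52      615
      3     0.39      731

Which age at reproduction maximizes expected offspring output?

Expected offspring if breeding at age x = l_x × F(x):
  age 1: 0.71 × 389 = 276.190
  age 2: 0.52 × 615 = 319.800
  age 3: 0.39 × 731 = 285.090
Maximum at age 2 (319.800).

2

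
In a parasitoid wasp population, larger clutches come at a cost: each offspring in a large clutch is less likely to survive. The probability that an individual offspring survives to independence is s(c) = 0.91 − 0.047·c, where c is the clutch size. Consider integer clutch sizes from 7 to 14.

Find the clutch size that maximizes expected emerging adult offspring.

Expected emerging adult offspring = c × s(c):
  c=7: 7 × 0.581 = 4.067
  c=8: 8 × 0.534 = 4.272
  c=9: 9 × 0.487 = 4.383
  c=10: 10 × 0.440 = 4.400
  c=11: 11 × 0.393 = 4.323
  c=12: 12 × 0.346 = 4.152
  c=13: 13 × 0.299 = 3.887
  c=14: 14 × 0.252 = 3.528
Maximum at c = 10 (4.400 emerging adult offspring).

10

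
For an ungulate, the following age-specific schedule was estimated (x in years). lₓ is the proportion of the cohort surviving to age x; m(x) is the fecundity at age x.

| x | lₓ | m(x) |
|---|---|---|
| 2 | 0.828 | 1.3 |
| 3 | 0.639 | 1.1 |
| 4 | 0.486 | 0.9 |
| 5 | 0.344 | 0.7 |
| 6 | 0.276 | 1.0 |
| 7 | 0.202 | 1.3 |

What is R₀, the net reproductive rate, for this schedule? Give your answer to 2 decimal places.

R₀ = Σ lₓ m(x):
  age 2: 0.828 × 1.3 = 1.0764
  age 3: 0.639 × 1.1 = 0.7029
  age 4: 0.486 × 0.9 = 0.4374
  age 5: 0.344 × 0.7 = 0.2408
  age 6: 0.276 × 1.0 = 0.2760
  age 7: 0.202 × 1.3 = 0.2626
R₀ = 1.0764 + 0.7029 + 0.4374 + 0.2408 + 0.2760 + 0.2626 = 2.9961

3.00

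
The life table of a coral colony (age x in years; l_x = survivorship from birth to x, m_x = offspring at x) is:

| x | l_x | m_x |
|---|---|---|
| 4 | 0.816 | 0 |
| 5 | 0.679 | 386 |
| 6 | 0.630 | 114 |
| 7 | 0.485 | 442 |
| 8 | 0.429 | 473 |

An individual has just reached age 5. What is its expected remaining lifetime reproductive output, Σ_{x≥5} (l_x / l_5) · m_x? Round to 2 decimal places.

l_5 = 0.679. Conditional survival from age 5 to x is l_x / l_5.
  x=5: (0.679/0.679) × 386 = 386.0000
  x=6: (0.630/0.679) × 114 = 105.7732
  x=7: (0.485/0.679) × 442 = 315.7143
  x=8: (0.429/0.679) × 473 = 298.8468
Sum = 386.0000 + 105.7732 + 315.7143 + 298.8468 = 1106.3343

1106.33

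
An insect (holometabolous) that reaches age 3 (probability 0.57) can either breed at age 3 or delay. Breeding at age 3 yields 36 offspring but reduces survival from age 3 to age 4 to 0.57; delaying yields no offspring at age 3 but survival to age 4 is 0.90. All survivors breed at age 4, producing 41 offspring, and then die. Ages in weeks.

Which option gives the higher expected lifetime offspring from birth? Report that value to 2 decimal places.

33.84

breed at age 3: R₀ = 0.57 × (36 + 0.57 × 41) = 0.57 × 59.3700 = 33.8409
delay to age 4: R₀ = 0.57 × (0.90 × 41) = 0.57 × 36.9000 = 21.0330
Higher: breed at age 3 (33.8409).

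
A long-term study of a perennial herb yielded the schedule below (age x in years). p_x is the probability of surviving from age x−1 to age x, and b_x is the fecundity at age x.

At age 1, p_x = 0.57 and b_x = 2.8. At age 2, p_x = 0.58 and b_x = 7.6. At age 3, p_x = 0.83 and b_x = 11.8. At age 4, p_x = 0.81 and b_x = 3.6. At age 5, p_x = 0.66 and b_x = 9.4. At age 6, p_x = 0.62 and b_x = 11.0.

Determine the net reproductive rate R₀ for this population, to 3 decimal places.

10.526

Survivorship from birth: l_x = p_1·p_2·…·p_x.
  l_1 = 0.57000
  l_2 = 0.33060
  l_3 = 0.27440
  l_4 = 0.22226
  l_5 = 0.14669
  l_6 = 0.09095
R₀ = Σ l_x b_x:
  age 1: 0.57000 × 2.8 = 1.5960
  age 2: 0.33060 × 7.6 = 2.5126
  age 3: 0.27440 × 11.8 = 3.2379
  age 4: 0.22226 × 3.6 = 0.8001
  age 5: 0.14669 × 9.4 = 1.3789
  age 6: 0.09095 × 11.0 = 1.0005
R₀ = 1.5960 + 2.5126 + 3.2379 + 0.8001 + 1.3789 + 1.0005 = 10.5260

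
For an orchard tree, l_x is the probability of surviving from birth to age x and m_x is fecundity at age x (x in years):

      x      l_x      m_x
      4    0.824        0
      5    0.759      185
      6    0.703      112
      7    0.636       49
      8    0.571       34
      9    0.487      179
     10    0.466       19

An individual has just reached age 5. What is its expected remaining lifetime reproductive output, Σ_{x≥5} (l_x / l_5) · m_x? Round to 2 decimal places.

481.89

l_5 = 0.759. Conditional survival from age 5 to x is l_x / l_5.
  x=5: (0.759/0.759) × 185 = 185.0000
  x=6: (0.703/0.759) × 112 = 103.7365
  x=7: (0.636/0.759) × 49 = 41.0593
  x=8: (0.571/0.759) × 34 = 25.5784
  x=9: (0.487/0.759) × 179 = 114.8524
  x=10: (0.466/0.759) × 19 = 11.6653
Sum = 185.0000 + 103.7365 + 41.0593 + 25.5784 + 114.8524 + 11.6653 = 481.8920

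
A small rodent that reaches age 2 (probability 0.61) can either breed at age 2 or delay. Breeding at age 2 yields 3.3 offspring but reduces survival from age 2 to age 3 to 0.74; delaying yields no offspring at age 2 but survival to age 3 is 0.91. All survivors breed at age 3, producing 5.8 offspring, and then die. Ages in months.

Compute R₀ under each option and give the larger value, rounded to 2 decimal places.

breed at age 2: R₀ = 0.61 × (3.3 + 0.74 × 5.8) = 0.61 × 7.5920 = 4.6311
delay to age 3: R₀ = 0.61 × (0.91 × 5.8) = 0.61 × 5.2780 = 3.2196
Higher: breed at age 2 (4.6311).

4.63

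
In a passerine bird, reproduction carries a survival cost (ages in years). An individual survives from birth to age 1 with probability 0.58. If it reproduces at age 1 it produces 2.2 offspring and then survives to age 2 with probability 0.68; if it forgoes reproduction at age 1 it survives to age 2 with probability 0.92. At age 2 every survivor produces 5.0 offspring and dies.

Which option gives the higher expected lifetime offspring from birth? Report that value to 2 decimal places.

breed at age 1: R₀ = 0.58 × (2.2 + 0.68 × 5.0) = 0.58 × 5.6000 = 3.2480
delay to age 2: R₀ = 0.58 × (0.92 × 5.0) = 0.58 × 4.6000 = 2.6680
Higher: breed at age 1 (3.2480).

3.25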